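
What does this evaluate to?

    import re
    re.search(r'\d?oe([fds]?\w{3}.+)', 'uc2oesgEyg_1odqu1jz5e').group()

'2oesgEyg_1odqu1jz5e'

The pattern matches optionally a digit, then the literal 'oe'; then optionally one of [fds], then exactly 3 of a word character, then one or more of any character (captured).
`search` walks the string left to right and returns the first match it finds.
The match spans [2:21] → '2oesgEyg_1odqu1jz5e'.
Captured: group 1 = 'sgEyg_1odqu1jz5e'.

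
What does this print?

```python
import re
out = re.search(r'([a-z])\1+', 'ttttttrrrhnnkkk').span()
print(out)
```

The backreference `\1` re-matches whatever the first group consumed, character for character.
The match spans [0:6] → 'tttttt'.

(0, 6)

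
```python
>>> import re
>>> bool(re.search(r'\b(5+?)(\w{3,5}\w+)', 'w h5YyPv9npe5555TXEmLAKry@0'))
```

This matches a word boundary (`\b`, zero-width); then one or more of a literal '5' (lazy) (captured); then 3 to 5 of a word character, then one or more of a word character (captured).
`search` walks the string left to right and returns the first match it finds.
Here nothing in the string fits, so the call returns None, and `bool(None)` is False.

False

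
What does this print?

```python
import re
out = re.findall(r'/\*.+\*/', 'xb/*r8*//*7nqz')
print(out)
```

Since nothing is captured, `findall` lists the 1 matched substring directly.

['/*r8*/']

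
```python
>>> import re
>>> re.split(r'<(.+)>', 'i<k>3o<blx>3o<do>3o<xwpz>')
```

['i', 'k>3o<blx>3o<do>3o<xwpz', '']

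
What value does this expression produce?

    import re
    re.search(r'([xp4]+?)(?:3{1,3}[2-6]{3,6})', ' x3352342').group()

This matches one or more of one of [xp4] (lazy) (captured); then 1 to 3 of the literal '3', then 3 to 6 of a character in [2-6] (non-capturing group).
The match spans [1:9] → 'x3352342'.

'x3352342'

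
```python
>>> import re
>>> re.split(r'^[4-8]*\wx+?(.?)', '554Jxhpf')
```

['', 'h', 'pf']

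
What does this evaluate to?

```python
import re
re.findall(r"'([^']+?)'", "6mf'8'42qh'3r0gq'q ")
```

['8', '3r0gq']

Matches: at [3:6] match "'8'", group 1 = '8'; at [10:17] match "'3r0gq'", group 1 = '3r0gq'.
`findall` collects group 1 from each match (2 total).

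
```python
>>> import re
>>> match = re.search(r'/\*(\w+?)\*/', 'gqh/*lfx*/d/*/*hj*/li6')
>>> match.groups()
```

('lfx',)

Unlike `match`, `search` isn't anchored — it looks for the pattern anywhere in the string.
The match spans [3:10] → '/*lfx*/'.
Captured: group 1 = 'lfx'.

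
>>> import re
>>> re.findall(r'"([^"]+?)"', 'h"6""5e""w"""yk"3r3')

['6', '5e', 'w', 'yk']

Walking the string: at [1:4] match '"6"', group 1 = '6'; at [4:8] match '"5e"', group 1 = '5e'; at [8:11] match '"w"', group 1 = 'w'; at [12:16] match '"yk"', group 1 = 'yk'.
Because there's exactly one group, `findall` drops the full match and keeps group 1 from each hit.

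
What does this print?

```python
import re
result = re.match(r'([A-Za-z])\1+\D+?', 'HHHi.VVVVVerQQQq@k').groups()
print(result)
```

('H',)

After group 1 captures some text, `\1` only succeeds where that same text appears again.
`match` is anchored at position 0; if the pattern doesn't fit there, it returns None.
The match spans [0:4] → 'HHHi'.
Captured: group 1 = 'H'.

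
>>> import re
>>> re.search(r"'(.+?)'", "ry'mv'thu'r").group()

"'mv'"

Lazy quantifiers expand one character at a time until the remainder of the pattern can match.
Unlike `match`, `search` isn't anchored — it looks for the pattern anywhere in the string.
The match spans [2:6] → "'mv'".
Captured: group 1 = 'mv'.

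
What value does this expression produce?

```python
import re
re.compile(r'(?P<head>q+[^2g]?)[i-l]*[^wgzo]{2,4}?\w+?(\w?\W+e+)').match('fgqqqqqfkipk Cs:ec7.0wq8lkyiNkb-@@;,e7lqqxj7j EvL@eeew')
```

None

This matches one or more of the literal 'q', then optionally any character except [2g] (captured as 'head'); then zero or more of a character in [i-l], then 2 to 4 of any character except [wgzo] (lazy), then one or more of a word character (lazy); then optionally a word character, then one or more of a non-word character, then one or more of the literal 'e' (captured).
`re.match` only tries the pattern at the start of the string.
Here the pattern fails at index 0, so the call returns None.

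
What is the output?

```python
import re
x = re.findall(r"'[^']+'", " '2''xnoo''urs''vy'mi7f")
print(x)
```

["'2'", "'xnoo'", "'urs'", "'vy'"]

No capturing groups, so `findall` returns the 4 full match strings.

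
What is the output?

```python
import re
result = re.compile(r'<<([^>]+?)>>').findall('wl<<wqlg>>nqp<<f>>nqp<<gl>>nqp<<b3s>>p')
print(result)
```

Walking the string: at [2:10] match '<<wqlg>>', group 1 = 'wqlg'; at [13:18] match '<<f>>', group 1 = 'f'; at [21:27] match '<<gl>>', group 1 = 'gl'; at [30:37] match '<<b3s>>', group 1 = 'b3s'.
`findall` collects group 1 from each match (4 total).

['wqlg', 'f', 'gl', 'b3s']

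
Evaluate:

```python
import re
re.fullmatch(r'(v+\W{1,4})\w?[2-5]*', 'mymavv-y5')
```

None

This matches one or more of the literal 'v', then 1 to 4 of a non-word character (captured); then optionally a word character, then zero or more of a character in [2-5].
`fullmatch` succeeds only if the pattern covers the string from start to end.
Here the string isn't matched end-to-end, so the call returns None.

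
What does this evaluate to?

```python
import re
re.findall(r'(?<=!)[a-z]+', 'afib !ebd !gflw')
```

['ebd', 'gflw']

Because the assertion is zero-width, the text it checks is not consumed and won't appear in the result.
Walking the string: at [6:9] → 'ebd'; at [11:15] → 'gflw'.
No capturing groups, so `findall` returns the 2 full match strings.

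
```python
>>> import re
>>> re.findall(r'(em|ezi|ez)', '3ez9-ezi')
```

['ez', 'ezi']

Branches in `(...|...)` are attempted left-to-right; the first branch that allows the whole pattern to succeed is taken.
Matches: at [1:3] match 'ez', group 1 = 'ez'; at [5:8] match 'ezi', group 1 = 'ezi'.
Because there's exactly one group, `findall` drops the full match and keeps group 1 from each hit.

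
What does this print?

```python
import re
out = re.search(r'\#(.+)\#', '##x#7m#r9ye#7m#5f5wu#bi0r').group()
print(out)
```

Unlike `match`, `search` isn't anchored — it looks for the pattern anywhere in the string.
The match spans [0:21] → '##x#7m#r9ye#7m#5f5wu#'.
Captured: group 1 = '#x#7m#r9ye#7m#5f5wu'.

##x#7m#r9ye#7m#5f5wu#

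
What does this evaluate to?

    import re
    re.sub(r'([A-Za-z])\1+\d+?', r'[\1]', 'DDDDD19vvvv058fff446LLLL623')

'[D]9[v]58[f]46[L]23'

After group 1 captures some text, `\1` only succeeds where that same text appears again.
Matches: at [0:6] → 'DDDDD1'; at [7:12] → 'vvvv0'; at [14:18] → 'fff4'; at [20:25] → 'LLLL6'.
The replacement refers to a captured group, so each match is rewritten using its own captured text.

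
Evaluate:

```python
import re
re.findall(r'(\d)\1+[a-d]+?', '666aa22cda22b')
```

['6', '2', '2']

`\1` has to match the exact text group 1 already captured.
With a single group, `findall` returns only what that group captured — 3 items.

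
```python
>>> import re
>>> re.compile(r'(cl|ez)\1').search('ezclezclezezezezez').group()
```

'ezez'

After group 1 captures some text, `\1` only succeeds where that same text appears again.
`search` walks the string left to right and returns the first match it finds.
The match spans [8:12] → 'ezez'.
Captured: group 1 = 'ez'.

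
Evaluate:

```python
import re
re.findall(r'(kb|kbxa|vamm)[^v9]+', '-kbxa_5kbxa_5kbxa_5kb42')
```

Alternation isn't longest-match — the leftmost alternative that fits at this position is chosen.
Scanning left to right: at [1:23] match 'kbxa_5kbxa_5kbxa_5kb42', group 1 = 'kb'.
`findall` collects group 1 from the one match (1 total).

['kb']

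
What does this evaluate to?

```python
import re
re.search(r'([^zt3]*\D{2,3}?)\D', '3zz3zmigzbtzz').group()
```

'zmi'

Because the quantifier is non-greedy, it stops expanding at the earliest point where the rest of the pattern can succeed.
The match spans [4:7] → 'zmi'.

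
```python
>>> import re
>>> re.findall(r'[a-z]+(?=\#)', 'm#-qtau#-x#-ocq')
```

['m', 'qtau', 'x']

The positive lookaround only admits positions where the adjacent text matches; those characters stay outside the span.
Since nothing is captured, `findall` lists the 3 matched substrings directly.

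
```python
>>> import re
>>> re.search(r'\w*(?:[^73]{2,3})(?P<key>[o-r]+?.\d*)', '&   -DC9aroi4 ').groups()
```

The match spans [5:13] → 'DC9aroi4'.
Captured: group 1 = 'oi4'.

('oi4',)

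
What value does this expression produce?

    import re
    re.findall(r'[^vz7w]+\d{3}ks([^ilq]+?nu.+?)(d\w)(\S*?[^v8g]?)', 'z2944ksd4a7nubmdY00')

This matches one or more of any character except [vz7w]; then exactly 3 of a digit, then the literal 'ks'; then one or more of any character except [ilq] (lazy), then the literal 'nu', then one or more of any character (lazy) (captured); then a literal 'd', then a word character (captured); then zero or more of a non-whitespace character (lazy), then optionally any character except [v8g] (captured).
Scanning left to right: at [1:18] match '2944ksd4a7nubmdY0', groups = ('d4a7nubm', 'dY', '0').
`findall` packs the 3 group values into a tuple for every match.

[('d4a7nubm', 'dY', '0')]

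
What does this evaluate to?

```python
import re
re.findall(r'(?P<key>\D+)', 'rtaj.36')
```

This matches one or more of a non-digit (captured as 'key').
Scanning left to right: at [0:5] match 'rtaj.', group 1 = 'rtaj.'.
One capturing group, so `findall` returns just the captured substring from the one match — 1 in all.

['rtaj.']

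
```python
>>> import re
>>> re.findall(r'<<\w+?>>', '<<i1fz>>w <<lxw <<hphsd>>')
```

Scanning left to right: at [0:8] → '<<i1fz>>'; at [16:25] → '<<hphsd>>'.
No capturing groups, so `findall` returns the 2 full match strings.

['<<i1fz>>', '<<hphsd>>']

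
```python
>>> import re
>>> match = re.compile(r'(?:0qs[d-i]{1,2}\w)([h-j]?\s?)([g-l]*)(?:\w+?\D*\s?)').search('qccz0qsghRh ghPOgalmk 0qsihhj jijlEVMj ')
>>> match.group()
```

This matches the literal '0qs', then 1 to 2 of a character in [d-i], then a word character (non-capturing group); then optionally a character in [h-j], then optionally whitespace (captured); then zero or more of a character in [g-l] (captured); then one or more of a word character (lazy), then zero or more of a non-digit, then optionally whitespace (non-capturing group).
Unlike `match`, `search` isn't anchored — it looks for the pattern anywhere in the string.
The match spans [4:22] → '0qsghRh ghPOgalmk '.
Captured: group 1 = 'h ', group 2 = 'gh'.

'0qsghRh ghPOgalmk '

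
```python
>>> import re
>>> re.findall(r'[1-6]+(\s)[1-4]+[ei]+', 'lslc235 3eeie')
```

[' ']

This matches one or more of a character in [1-6]; then whitespace (captured); then one or more of a character in [1-4], then one or more of one of [ei].
Matches: at [4:13] match '235 3eeie', group 1 = ' '.
One capturing group, so `findall` returns just the captured substring from the one match — 1 in all.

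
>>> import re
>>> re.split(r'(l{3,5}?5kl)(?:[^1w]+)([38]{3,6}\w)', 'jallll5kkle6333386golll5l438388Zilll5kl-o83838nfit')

['jallll5kkle6333386golll5l438388Zi', 'lll5kl', '838n', 'fit']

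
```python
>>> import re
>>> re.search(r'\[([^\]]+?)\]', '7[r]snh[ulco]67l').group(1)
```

'r'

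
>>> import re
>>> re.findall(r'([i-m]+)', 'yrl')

Pattern: one or more of a character in [i-m] (captured).
Scanning left to right: at [2:3] match 'l', group 1 = 'l'.
`findall` collects group 1 from the one match (1 total).

['l']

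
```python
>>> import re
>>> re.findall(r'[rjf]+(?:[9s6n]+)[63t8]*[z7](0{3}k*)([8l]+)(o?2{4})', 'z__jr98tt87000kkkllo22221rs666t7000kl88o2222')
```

This matches one or more of one of [rjf]; then one or more of one of [9s6n] (non-capturing group); then zero or more of one of [63t8], then one of [z7]; then exactly 3 of the literal '0', then zero or more of the literal 'k' (captured); then one or more of one of [8l] (captured); then optionally a literal 'o', then exactly 4 of a literal '2' (captured).
Walking the string: at [3:24] match 'jr98tt87000kkkllo2222', groups = ('000kkk', 'll', 'o2222'); at [25:44] match 'rs666t7000kl88o2222', groups = ('000k', 'l88', 'o2222').
3 groups means each result is a tuple of 3 captured strings — 2 here.

[('000kkk', 'll', 'o2222'), ('000k', 'l88', 'o2222')]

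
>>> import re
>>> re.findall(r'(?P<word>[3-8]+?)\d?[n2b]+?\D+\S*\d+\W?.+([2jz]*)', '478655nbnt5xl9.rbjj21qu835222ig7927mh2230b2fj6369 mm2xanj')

[('47865', '')]

The pattern matches one or more of a character in [3-8] (lazy) (captured as 'word'); then optionally a digit, then one or more of one of [n2b] (lazy), then one or more of a non-digit; then zero or more of a non-whitespace character, then one or more of a digit; then optionally a non-word character, then one or more of any character; then zero or more of one of [2jz] (captured).
With the lazy modifier that quantifier settles for the fewest repetitions that let the rest of the pattern succeed (the atoms after it are unaffected and can still be greedy).
Walking the string: at [0:57] match '478655nbnt5xl9.rbjj21qu835222ig7927mh2230b2fj6369 mm2xanj', groups = ('47865', '').
`findall` packs the 2 group values into a tuple for every match.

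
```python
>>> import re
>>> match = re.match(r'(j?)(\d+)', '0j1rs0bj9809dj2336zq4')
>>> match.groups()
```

The match spans [0:1] → '0'.
Captured: group 1 = '', group 2 = '0'.

('', '0')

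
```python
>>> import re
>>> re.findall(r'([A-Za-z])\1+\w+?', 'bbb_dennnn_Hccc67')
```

The backreference `\1` re-matches whatever the first group consumed, character for character.
Because there's exactly one group, `findall` drops the full match and keeps group 1 from each hit.

['b', 'n', 'c']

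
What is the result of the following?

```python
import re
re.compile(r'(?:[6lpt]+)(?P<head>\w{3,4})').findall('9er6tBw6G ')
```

['Bw6G']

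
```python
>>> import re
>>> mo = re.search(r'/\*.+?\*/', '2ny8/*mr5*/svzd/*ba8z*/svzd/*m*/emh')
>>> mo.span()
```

(4, 11)

Lazy quantifiers expand one character at a time until the remainder of the pattern can match.
The match spans [4:11] → '/*mr5*/'.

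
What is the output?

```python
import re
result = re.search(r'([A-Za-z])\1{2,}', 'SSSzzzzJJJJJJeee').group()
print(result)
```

SSS

A backreference is literal: `\1` must see the identical characters the first group matched.
`re.search` tries every starting position until one works.
The match spans [0:3] → 'SSS'.
Captured: group 1 = 'S'.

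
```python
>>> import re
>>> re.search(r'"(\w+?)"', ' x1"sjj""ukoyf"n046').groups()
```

('sjj',)

`re.search` scans for the first position where the pattern succeeds.
The match spans [3:8] → '"sjj"'.
Captured: group 1 = 'sjj'.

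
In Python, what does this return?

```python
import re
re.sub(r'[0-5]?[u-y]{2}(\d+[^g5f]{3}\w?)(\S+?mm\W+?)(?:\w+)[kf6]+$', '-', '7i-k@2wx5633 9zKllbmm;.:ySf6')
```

'7i-k@-'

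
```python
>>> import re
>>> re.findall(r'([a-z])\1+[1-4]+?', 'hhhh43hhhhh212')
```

`\1` has to match the exact text group 1 already captured.
Matches: at [0:5] match 'hhhh4', group 1 = 'h'; at [6:12] match 'hhhhh2', group 1 = 'h'.
One capturing group, so `findall` returns just the captured substring from each match — 2 in all.

['h', 'h']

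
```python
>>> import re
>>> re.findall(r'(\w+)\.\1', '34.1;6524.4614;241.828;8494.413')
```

['4', '4']

`\1` is not a pattern — it's the concrete string captured by group 1, re-applied verbatim.
With a single group, `findall` returns only what that group captured — 2 items.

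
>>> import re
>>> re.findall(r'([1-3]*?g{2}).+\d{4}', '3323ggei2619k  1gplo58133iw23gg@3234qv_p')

['3323gg']

Pattern: zero or more of a character in [1-3] (lazy), then exactly 2 of the literal 'g' (captured); then one or more of any character, then exactly 4 of a digit.
`findall` collects group 1 from the one match (1 total).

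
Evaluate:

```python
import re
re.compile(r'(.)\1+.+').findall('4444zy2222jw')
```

`\1` is not a pattern — it's the concrete string captured by group 1, re-applied verbatim.
Because there's exactly one group, `findall` drops the full match and keeps group 1 from the one hit.

['4']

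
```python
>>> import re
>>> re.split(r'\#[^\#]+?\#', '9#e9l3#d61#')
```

['9', 'd61#']

Each match becomes a cut point; 2 segments remain.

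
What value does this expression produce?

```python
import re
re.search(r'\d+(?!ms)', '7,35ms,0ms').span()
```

(0, 1)

The negative lookahead/lookbehind blocks any match where the forbidden context is present.
Unlike `match`, `search` isn't anchored — it looks for the pattern anywhere in the string.
The match spans [0:1] → '7'.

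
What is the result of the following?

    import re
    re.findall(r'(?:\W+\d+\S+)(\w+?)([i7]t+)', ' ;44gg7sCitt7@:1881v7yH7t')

[('H', '7t')]

This matches one or more of a non-word character, then one or more of a digit, then one or more of a non-whitespace character (non-capturing group); then one or more of a word character (lazy) (captured); then one of [i7], then one or more of the literal 't' (captured).
Matches: at [0:25] match ' ;44gg7sCitt7@:1881v7yH7t', groups = ('H', '7t').
`findall` packs the 2 group values into a tuple for every match.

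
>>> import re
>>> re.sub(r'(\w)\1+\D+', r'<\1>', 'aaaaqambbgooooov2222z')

A backreference is literal: `\1` must see the identical characters the first group matched.
Matches: at [0:16] → 'aaaaqambbgooooov'; at [16:21] → '2222z'.
The replacement refers to a captured group, so each match is rewritten using its own captured text.

'<a><2>'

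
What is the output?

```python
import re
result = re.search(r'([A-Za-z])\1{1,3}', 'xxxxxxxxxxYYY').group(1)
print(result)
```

The match spans [0:4] → 'xxxx'.
Captured: group 1 = 'x'.

x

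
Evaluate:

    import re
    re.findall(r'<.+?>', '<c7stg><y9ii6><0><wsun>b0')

`findall` yields the raw match text (4 of them) because the pattern has no groups.

['<c7stg>', '<y9ii6>', '<0>', '<wsun>']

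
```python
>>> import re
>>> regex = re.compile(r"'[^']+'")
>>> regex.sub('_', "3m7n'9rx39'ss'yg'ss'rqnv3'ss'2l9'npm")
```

Matches: at [4:11] → "'9rx39'"; at [13:17] → "'yg'"; at [19:26] → "'rqnv3'"; at [28:33] → "'2l9'".
Each match is replaced by '_'.

'3m7n_ss_ss_ss_npm'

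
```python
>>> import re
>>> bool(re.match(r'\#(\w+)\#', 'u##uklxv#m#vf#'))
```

False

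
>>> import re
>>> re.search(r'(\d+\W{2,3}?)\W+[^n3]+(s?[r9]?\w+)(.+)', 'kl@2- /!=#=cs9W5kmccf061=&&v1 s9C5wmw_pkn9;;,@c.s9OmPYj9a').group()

'2- /!=#=cs9W5kmccf061=&&v1 s9C5wmw_pkn9;;,@c.s9OmPYj9a'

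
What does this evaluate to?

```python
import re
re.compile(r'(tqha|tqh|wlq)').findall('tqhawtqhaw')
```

['tqha', 'tqha']

Alternation tries branches left to right and keeps the first one that lets the overall match succeed at that position.
Walking the string: at [0:4] match 'tqha', group 1 = 'tqha'; at [5:9] match 'tqha', group 1 = 'tqha'.
One capturing group, so `findall` returns just the captured substring from each match — 2 in all.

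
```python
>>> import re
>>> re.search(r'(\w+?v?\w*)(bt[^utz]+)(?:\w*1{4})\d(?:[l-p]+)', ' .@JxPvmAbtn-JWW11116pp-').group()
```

This matches one or more of a word character (lazy), then optionally the literal 'v', then zero or more of a word character (captured); then the literal 'bt', then one or more of any character except [utz] (captured); then zero or more of a word character, then exactly 4 of a literal '1' (non-capturing group); then a digit; then one or more of a character in [l-p] (non-capturing group).
`re.search` scans for the first position where the pattern succeeds.
The match spans [3:23] → 'JxPvmAbtn-JWW11116pp'.
Captured: group 1 = 'JxPvmA', group 2 = 'btn-JWW'.

'JxPvmAbtn-JWW11116pp'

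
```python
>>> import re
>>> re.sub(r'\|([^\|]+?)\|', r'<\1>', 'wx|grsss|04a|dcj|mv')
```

'wx<grsss>04a<dcj>mv'

Matches: at [2:9] → '|grsss|'; at [12:17] → '|dcj|'.
The replacement refers to a captured group, so each match is rewritten using its own captured text.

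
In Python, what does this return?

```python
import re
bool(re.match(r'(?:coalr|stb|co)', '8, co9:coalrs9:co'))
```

`match` is anchored at position 0; if the pattern doesn't fit there, it returns None.
Here position 0 doesn't satisfy it, so the call returns None, and `bool(None)` is False.

False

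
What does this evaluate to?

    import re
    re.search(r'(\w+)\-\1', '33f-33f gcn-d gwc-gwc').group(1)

'33f'

A backreference is literal: `\1` must see the identical characters the first group matched.
`search` walks the string left to right and returns the first match it finds.
The match spans [0:7] → '33f-33f'.
Captured: group 1 = '33f'.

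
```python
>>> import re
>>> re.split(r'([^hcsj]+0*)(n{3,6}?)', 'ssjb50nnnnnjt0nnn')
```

['ssj', 'b50nn', 'nnn', 'j', 't0', 'nnn', '']

The pattern matches one or more of any character except [hcsj], then zero or more of the literal '0' (captured); then 3 to 6 of a literal 'n' (lazy) (captured).
Matches to split on: at [3:11] → 'b50nnnnn'; at [12:17] → 't0nnn'.
Because the pattern has a capturing group, `split` also inserts each captured text between the pieces.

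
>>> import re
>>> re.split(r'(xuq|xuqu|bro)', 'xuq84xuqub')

`|` is ordered: at each position the engine commits to the first alternative that works.
Matches to split on: at [0:3] → 'xuq'; at [5:8] → 'xuq'.
The group in the pattern means `split` returns the separators' captures alongside the pieces.

['', 'xuq', '84', 'xuq', 'ub']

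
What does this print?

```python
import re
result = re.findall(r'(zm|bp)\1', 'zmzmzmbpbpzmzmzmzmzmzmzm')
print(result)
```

The backreference `\1` re-matches whatever the first group consumed, character for character.
Matches: at [0:4] match 'zmzm', group 1 = 'zm'; at [6:10] match 'bpbp', group 1 = 'bp'; at [10:14] match 'zmzm', group 1 = 'zm'; at [14:18] match 'zmzm', group 1 = 'zm'; at [18:22] match 'zmzm', group 1 = 'zm'.
`findall` collects group 1 from each match (5 total).

['zm', 'bp', 'zm', 'zm', 'zm']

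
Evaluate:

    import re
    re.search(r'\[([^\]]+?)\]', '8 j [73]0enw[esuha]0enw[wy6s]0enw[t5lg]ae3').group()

`re.search` tries every starting position until one works.
The match spans [4:8] → '[73]'.
Captured: group 1 = '73'.

'[73]'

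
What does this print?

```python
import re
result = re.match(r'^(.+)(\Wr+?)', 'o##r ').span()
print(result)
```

(0, 4)

`re.match` won't scan ahead — the pattern has to work from the very first character.
The match spans [0:4] → 'o##r'.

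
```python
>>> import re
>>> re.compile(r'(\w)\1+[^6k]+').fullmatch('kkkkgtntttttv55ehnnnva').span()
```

(0, 22)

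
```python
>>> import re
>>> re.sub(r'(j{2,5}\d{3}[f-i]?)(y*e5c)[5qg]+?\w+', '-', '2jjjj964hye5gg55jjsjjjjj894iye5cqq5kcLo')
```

Pattern: 2 to 5 of a literal 'j', then exactly 3 of a digit, then optionally a character in [f-i] (captured); then zero or more of the literal 'y', then the literal 'e5c' (captured); then one or more of one of [5qg] (lazy), then one or more of a word character.
`sub` substitutes '-' at each match site.

'2jjjj964hye5gg55jjs-'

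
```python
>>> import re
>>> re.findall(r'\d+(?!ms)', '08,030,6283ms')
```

['08', '030', '628']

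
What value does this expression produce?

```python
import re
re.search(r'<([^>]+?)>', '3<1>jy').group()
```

The match spans [1:4] → '<1>'.

'<1>'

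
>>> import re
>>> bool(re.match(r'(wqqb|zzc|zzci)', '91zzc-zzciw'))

`match` is anchored at position 0; if the pattern doesn't fit there, it returns None.
Here position 0 doesn't satisfy it, so the call returns None, and `bool(None)` is False.

False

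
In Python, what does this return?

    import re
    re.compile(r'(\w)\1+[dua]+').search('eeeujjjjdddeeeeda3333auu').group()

'eeeu'

After group 1 captures some text, `\1` only succeeds where that same text appears again.
The match spans [0:4] → 'eeeu'.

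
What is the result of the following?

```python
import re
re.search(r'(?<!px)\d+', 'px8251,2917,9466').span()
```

(3, 6)

`(?!…)`/`(?<!…)` only lets a position through if the neighbouring text does NOT match; no characters are consumed.
The match spans [3:6] → '251'.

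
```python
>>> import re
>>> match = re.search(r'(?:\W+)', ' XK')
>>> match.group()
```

' '

This matches one or more of a non-word character (non-capturing group).
`re.search` tries every starting position until one works.
The match spans [0:1] → ' '.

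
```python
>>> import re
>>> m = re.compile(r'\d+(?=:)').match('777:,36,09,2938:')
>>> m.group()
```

'777'

`re.match` won't scan ahead — the pattern has to work from the very first character.
The match spans [0:3] → '777'.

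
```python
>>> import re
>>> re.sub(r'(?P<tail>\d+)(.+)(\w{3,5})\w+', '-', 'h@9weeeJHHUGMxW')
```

'h@-'

Pattern: one or more of a digit (captured as 'tail'); then one or more of any character (captured); then 3 to 5 of a word character (captured); then one or more of a word character.
Matches: at [2:15] → '9weeeJHHUGMxW'.
Each match is replaced by '-'.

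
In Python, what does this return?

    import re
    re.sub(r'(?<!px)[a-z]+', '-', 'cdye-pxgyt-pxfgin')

'-----'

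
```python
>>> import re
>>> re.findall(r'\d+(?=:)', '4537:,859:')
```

['4537', '859']

Because the assertion is zero-width, the text it checks is not consumed and won't appear in the result.
Walking the string: at [0:4] → '4537'; at [6:9] → '859'.
No capturing groups, so `findall` returns the 2 full match strings.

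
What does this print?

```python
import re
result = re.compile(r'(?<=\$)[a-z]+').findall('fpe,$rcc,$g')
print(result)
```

['rcc', 'g']

Because the assertion is zero-width, the text it checks is not consumed and won't appear in the result.
Matches: at [5:8] → 'rcc'; at [10:11] → 'g'.
`findall` yields the raw match text (2 of them) because the pattern has no groups.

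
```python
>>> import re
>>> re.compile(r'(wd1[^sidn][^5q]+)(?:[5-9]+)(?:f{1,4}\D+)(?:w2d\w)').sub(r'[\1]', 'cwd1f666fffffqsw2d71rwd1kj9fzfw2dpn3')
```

'c[wd1f66]1r[wd1kj]n3'

Pattern: the literal 'wd1', then any character except [sidn], then one or more of any character except [5q] (captured); then one or more of a character in [5-9] (non-capturing group); then 1 to 4 of the literal 'f', then one or more of a non-digit (non-capturing group); then the literal 'w2d', then a word character (non-capturing group).
Matches: at [1:19] → 'wd1f666fffffqsw2d7'; at [21:34] → 'wd1kj9fzfw2dp'.
`\1` in the replacement pulls in group 1's text for each match.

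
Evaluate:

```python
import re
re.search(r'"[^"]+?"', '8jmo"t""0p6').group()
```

`search` walks the string left to right and returns the first match it finds.
The match spans [4:7] → '"t"'.

'"t"'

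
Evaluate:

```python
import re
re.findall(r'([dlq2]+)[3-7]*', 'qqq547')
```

This matches one or more of one of [dlq2] (captured); then zero or more of a character in [3-7].
One capturing group, so `findall` returns just the captured substring from the one match — 1 in all.

['qqq']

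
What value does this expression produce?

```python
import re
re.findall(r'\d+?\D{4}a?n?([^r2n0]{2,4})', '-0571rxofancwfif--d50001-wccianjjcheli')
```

This matches one or more of a digit (lazy), then exactly 4 of a non-digit; then optionally the literal 'a', then optionally the literal 'n'; then 2 to 4 of any character except [r2n0] (captured).
Because there's exactly one group, `findall` drops the full match and keeps group 1 from each hit.

['cwfi', 'ia']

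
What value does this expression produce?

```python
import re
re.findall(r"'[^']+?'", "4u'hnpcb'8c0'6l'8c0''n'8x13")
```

["'hnpcb'", "'6l'", "'n'"]

Matches: at [2:9] → "'hnpcb'"; at [12:16] → "'6l'"; at [20:23] → "'n'".
With no groups in the pattern, `findall` gives back each whole match — 3 here.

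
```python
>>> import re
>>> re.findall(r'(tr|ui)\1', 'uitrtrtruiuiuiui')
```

The backreference `\1` re-matches whatever the first group consumed, character for character.
Matches: at [2:6] match 'trtr', group 1 = 'tr'; at [8:12] match 'uiui', group 1 = 'ui'; at [12:16] match 'uiui', group 1 = 'ui'.
One capturing group, so `findall` returns just the captured substring from each match — 3 in all.

['tr', 'ui', 'ui']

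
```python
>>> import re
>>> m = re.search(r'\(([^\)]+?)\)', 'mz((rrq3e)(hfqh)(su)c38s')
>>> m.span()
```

(2, 10)

`search` walks the string left to right and returns the first match it finds.
The match spans [2:10] → '((rrq3e)'.
Captured: group 1 = '(rrq3e'.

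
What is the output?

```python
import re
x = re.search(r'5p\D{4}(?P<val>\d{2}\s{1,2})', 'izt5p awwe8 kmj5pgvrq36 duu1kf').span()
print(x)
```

The match spans [15:24] → '5pgvrq36 '.

(15, 24)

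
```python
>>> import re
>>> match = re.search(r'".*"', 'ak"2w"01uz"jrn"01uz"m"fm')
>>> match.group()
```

The match spans [2:22] → '"2w"01uz"jrn"01uz"m"'.

'"2w"01uz"jrn"01uz"m"'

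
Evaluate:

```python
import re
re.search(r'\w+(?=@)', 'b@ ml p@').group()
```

The positive lookaround only admits positions where the adjacent text matches; those characters stay outside the span.
The match spans [0:1] → 'b'.

'b'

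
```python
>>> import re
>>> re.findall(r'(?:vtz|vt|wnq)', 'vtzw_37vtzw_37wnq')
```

['vtz', 'vtz', 'wnq']

Branches in `(...|...)` are attempted left-to-right; the first branch that allows the whole pattern to succeed is taken.
No capturing groups, so `findall` returns the 3 full match strings.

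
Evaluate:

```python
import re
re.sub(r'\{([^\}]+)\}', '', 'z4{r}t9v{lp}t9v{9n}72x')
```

Each match is replaced by ''.

'z4t9vt9v72x'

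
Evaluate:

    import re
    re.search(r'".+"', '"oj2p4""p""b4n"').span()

The match spans [0:15] → '"oj2p4""p""b4n"'.

(0, 15)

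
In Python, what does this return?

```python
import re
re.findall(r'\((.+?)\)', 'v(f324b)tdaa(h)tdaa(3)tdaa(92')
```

Because the quantifier is non-greedy, it stops expanding at the earliest point where the rest of the pattern can succeed.
Scanning left to right: at [1:8] match '(f324b)', group 1 = 'f324b'; at [12:15] match '(h)', group 1 = 'h'; at [19:22] match '(3)', group 1 = '3'.
With a single group, `findall` returns only what that group captured — 3 items.

['f324b', 'h', '3']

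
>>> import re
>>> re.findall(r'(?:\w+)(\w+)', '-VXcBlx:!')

This matches one or more of a word character (non-capturing group); then one or more of a word character (captured).
Walking the string: at [1:7] match 'VXcBlx', group 1 = 'x'.
With a single group, `findall` returns only what that group captured — 1 item.

['x']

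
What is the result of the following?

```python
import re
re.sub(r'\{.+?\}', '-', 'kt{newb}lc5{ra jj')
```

'kt-lc5{ra jj'

Matches: at [2:8] → '{newb}'.
Each match is replaced by '-'.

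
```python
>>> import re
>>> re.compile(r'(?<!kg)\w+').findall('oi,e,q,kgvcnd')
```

The negative lookaround is zero-width — it rules out positions where the adjacent text would match, without consuming anything.
Scanning left to right: at [0:2] → 'oi'; at [3:4] → 'e'; at [5:6] → 'q'; at [7:13] → 'kgvcnd'.
Since nothing is captured, `findall` lists the 4 matched substrings directly.

['oi', 'e', 'q', 'kgvcnd']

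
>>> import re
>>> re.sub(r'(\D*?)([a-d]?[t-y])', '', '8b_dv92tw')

This matches zero or more of a non-digit (lazy) (captured); then optionally a character in [a-d], then a character in [t-y] (captured).
Matches: at [1:5] → 'b_dv'; at [7:8] → 't'; at [8:9] → 'w'.
Every occurrence is swapped for ''.

'892'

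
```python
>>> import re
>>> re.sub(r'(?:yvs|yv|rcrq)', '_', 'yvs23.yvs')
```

`|` is ordered: at each position the engine commits to the first alternative that works.
Matches: at [0:3] → 'yvs'; at [6:9] → 'yvs'.
Every occurrence is swapped for '_'.

'_23._'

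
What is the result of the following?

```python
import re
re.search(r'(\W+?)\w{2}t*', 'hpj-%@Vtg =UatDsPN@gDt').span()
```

The pattern matches one or more of a non-word character (lazy) (captured); then exactly 2 of a word character; then zero or more of a literal 't'.
`search` walks the string left to right and returns the first match it finds.
The match spans [3:8] → '-%@Vt'.
Captured: group 1 = '-%@'.

(3, 8)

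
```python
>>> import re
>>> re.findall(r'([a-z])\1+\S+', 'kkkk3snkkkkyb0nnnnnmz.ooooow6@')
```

['k']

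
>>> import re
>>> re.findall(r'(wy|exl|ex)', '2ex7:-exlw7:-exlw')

['ex', 'exl', 'exl']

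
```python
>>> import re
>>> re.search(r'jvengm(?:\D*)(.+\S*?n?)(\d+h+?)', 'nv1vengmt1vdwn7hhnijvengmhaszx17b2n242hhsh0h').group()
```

This matches the literal 'jve', then the literal 'ngm'; then zero or more of a non-digit (non-capturing group); then one or more of any character, then zero or more of a non-whitespace character (lazy), then optionally the literal 'n' (captured); then one or more of a digit, then one or more of the literal 'h' (lazy) (captured).
`re.search` tries every starting position until one works.
The match spans [19:44] → 'jvengmhaszx17b2n242hhsh0h'.
Captured: group 1 = '17b2n242hhsh', group 2 = '0h'.

'jvengmhaszx17b2n242hhsh0h'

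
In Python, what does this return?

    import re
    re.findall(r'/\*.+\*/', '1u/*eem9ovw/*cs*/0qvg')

['/*eem9ovw/*cs*/']

`findall` yields the raw match text (1 of them) because the pattern has no groups.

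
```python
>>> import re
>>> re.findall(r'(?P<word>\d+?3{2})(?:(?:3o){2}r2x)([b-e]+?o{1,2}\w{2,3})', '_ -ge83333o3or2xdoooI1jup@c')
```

[('8333', 'doooI1')]

2 groups means the one result is a tuple of 2 captured strings — 1 here.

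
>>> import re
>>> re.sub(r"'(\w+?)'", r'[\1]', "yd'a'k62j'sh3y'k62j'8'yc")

Each match is replaced using the text its own group 1 captured.

'yd[a]k62j[sh3y]k62j[8]yc'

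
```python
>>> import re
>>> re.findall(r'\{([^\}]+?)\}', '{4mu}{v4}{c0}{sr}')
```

['4mu', 'v4', 'c0', 'sr']

`findall` collects group 1 from each match (4 total).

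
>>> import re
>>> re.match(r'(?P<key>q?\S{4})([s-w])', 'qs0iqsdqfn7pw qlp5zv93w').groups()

Pattern: optionally the literal 'q', then exactly 4 of a non-whitespace character (captured as 'key'); then a character in [s-w] (captured).
`match` is anchored at position 0; if the pattern doesn't fit there, it returns None.
The match spans [0:6] → 'qs0iqs'.
Captured: group 1 = 'qs0iq', group 2 = 's'.

('qs0iq', 's')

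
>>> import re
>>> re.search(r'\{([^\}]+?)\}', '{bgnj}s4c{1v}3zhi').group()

`search` walks the string left to right and returns the first match it finds.
The match spans [0:6] → '{bgnj}'.
Captured: group 1 = 'bgnj'.

'{bgnj}'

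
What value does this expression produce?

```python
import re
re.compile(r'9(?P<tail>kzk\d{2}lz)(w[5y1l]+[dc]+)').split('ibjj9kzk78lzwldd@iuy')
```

['ibjj', 'kzk78lz', 'wldd', '@iuy']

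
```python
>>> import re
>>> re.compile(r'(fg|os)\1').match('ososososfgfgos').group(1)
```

'os'

After group 1 captures some text, `\1` only succeeds where that same text appears again.
`re.match` only tries the pattern at the start of the string.
The match spans [0:4] → 'osos'.
Captured: group 1 = 'os'.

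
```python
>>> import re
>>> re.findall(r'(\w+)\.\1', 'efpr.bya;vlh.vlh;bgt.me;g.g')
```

The backreference `\1` re-matches whatever the first group consumed, character for character.
Walking the string: at [9:16] match 'vlh.vlh', group 1 = 'vlh'; at [24:27] match 'g.g', group 1 = 'g'.
One capturing group, so `findall` returns just the captured substring from each match — 2 in all.

['vlh', 'g']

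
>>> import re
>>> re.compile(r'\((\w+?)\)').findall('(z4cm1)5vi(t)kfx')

With a single group, `findall` returns only what that group captured — 2 items.

['z4cm1', 't']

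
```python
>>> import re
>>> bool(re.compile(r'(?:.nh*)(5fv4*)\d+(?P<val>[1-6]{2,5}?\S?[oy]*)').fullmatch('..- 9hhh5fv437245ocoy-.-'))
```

The pattern matches any character, then the literal 'n', then zero or more of the literal 'h' (non-capturing group); then the literal '5fv', then zero or more of the literal '4' (captured); then one or more of a digit; then 2 to 5 of a character in [1-6] (lazy), then optionally a non-whitespace character, then zero or more of one of [oy] (captured as 'val').
`re.fullmatch` requires the pattern to consume the entire string.
Here the string isn't matched end-to-end, so the call returns None, and `bool(None)` is False.

False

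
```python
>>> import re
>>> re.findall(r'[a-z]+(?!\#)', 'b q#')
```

['b']

`(?!…)`/`(?<!…)` only lets a position through if the neighbouring text does NOT match; no characters are consumed.
No capturing groups, so `findall` returns the 1 full match string.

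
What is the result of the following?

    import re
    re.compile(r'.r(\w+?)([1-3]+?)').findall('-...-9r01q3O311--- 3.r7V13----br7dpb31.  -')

The pattern matches any character, then the literal 'r'; then one or more of a word character (lazy) (captured); then one or more of a character in [1-3] (lazy) (captured).
Scanning left to right: at [5:9] match '9r01', groups = ('0', '1'); at [20:25] match '.r7V1', groups = ('7V', '1'); at [30:37] match 'br7dpb3', groups = ('7dpb', '3').
Multiple groups make `findall` return tuples — one 2-tuple for each match.

[('0', '1'), ('7V', '1'), ('7dpb', '3')]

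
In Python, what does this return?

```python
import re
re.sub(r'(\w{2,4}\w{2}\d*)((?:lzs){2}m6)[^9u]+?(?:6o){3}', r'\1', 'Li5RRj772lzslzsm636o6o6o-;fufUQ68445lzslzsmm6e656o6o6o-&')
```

'Li5RRj772-;fufUQ68445lzslzsmm6e656o6o6o-&'

The replacement refers to a captured group, so each match is rewritten using its own captured text.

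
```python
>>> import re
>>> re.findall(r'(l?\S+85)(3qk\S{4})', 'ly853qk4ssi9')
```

With 2 capturing groups, `findall` returns a 2-tuple per match.

[('ly85', '3qk4ssi')]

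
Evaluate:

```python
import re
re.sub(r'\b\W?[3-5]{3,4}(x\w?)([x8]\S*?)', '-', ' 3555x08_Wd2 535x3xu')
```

This matches a word boundary (`\b`, zero-width); then optionally a non-word character, then 3 to 4 of a character in [3-5]; then the literal 'x', then optionally a word character (captured); then one of [x8], then zero or more of a non-whitespace character (lazy) (captured).
Lazy quantifiers expand one character at a time until the remainder of the pattern can match.
Matches: at [1:8] → '3555x08'; at [12:19] → ' 535x3x'.
Every occurrence is swapped for '-'.

' -_Wd2-u'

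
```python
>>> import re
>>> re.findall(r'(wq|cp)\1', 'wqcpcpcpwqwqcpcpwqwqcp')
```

['cp', 'wq', 'cp', 'wq']

`\1` has to match the exact text group 1 already captured.
Matches: at [2:6] match 'cpcp', group 1 = 'cp'; at [8:12] match 'wqwq', group 1 = 'wq'; at [12:16] match 'cpcp', group 1 = 'cp'; at [16:20] match 'wqwq', group 1 = 'wq'.
Because there's exactly one group, `findall` drops the full match and keeps group 1 from each hit.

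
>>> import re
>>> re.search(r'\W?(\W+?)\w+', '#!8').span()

(0, 3)

This matches optionally a non-word character; then one or more of a non-word character (lazy) (captured); then one or more of a word character.
`re.search` tries every starting position until one works.
The match spans [0:3] → '#!8'.
Captured: group 1 = '!'.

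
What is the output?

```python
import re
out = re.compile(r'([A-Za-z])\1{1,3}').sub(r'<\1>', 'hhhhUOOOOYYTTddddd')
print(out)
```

<h>U<O><Y><T><d>d

A backreference is literal: `\1` must see the identical characters the first group matched.
Matches: at [0:4] → 'hhhh'; at [5:9] → 'OOOO'; at [9:11] → 'YY'; at [11:13] → 'TT'; at [13:17] → 'dddd'.
Each match is replaced using the text its own group 1 captured.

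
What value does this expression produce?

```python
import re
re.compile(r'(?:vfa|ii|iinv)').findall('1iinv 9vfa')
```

`|` is ordered: at each position the engine commits to the first alternative that works.
Scanning left to right: at [1:3] → 'ii'; at [7:10] → 'vfa'.
`findall` yields the raw match text (2 of them) because the pattern has no groups.

['ii', 'vfa']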